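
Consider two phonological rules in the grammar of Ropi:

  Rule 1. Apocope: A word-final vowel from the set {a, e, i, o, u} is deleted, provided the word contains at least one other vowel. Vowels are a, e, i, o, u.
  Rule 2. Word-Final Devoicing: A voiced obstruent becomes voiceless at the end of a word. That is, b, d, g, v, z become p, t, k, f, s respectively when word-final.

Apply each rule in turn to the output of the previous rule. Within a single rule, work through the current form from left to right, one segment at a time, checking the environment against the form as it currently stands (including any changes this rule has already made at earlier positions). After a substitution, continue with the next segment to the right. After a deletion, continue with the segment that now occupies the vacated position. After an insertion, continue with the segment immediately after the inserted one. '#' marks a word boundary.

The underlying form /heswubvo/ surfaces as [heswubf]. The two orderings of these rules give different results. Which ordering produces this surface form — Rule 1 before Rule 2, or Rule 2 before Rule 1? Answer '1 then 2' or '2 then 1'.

1 then 2

Order 1 then 2:
  1 Apocope: [heswubvo] → [heswubv]
  2 Word-Final Devoicing: [heswubv] → [heswubf]
  result: [heswubf]
Order 2 then 1:
  2 Word-Final Devoicing: no change — [heswubvo]
  1 Apocope: [heswubvo] → [heswubv]
  result: [heswubv]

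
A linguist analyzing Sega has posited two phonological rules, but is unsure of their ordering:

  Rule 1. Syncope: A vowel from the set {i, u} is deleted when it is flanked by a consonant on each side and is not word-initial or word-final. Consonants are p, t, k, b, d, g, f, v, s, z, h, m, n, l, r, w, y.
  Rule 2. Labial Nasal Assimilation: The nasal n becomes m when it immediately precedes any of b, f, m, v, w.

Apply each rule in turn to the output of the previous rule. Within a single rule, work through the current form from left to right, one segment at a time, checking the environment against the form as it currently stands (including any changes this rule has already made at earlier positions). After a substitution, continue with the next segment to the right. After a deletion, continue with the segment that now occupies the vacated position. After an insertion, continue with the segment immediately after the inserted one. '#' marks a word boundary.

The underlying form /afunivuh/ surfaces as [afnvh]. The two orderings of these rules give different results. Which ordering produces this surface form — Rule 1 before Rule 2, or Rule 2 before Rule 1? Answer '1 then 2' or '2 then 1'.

2 then 1

Order 1 then 2:
  1 Syncope: [afunivuh] → [afnvh]
  2 Labial Nasal Assimilation: [afnvh] → [afmvh]
  result: [afmvh]
Order 2 then 1:
  2 Labial Nasal Assimilation: no change — [afunivuh]
  1 Syncope: [afunivuh] → [afnvh]
  result: [afnvh]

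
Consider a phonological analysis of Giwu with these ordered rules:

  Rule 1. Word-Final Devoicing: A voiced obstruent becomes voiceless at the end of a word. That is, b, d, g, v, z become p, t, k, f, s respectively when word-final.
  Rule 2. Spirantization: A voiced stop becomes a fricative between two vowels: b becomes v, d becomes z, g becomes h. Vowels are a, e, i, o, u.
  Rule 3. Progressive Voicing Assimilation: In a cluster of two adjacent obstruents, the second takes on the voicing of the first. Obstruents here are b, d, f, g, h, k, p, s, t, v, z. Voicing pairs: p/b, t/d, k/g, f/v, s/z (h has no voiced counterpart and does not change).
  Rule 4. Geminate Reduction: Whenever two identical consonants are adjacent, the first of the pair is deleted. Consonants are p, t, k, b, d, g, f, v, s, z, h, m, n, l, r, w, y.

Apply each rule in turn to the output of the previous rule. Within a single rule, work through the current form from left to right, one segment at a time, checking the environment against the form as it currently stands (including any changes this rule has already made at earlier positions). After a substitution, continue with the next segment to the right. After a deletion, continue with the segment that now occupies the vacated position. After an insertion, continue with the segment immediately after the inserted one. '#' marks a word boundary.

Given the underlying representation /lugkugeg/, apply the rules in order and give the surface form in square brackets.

Rule 1 Word-Final Devoicing: [lugkugeg] → [lugkugek]
Rule 2 Spirantization: [lugkugek] → [lugkuhek]
Rule 3 Progressive Voicing Assimilation: [lugkuhek] → [lugguhek]
Rule 4 Geminate Reduction: [lugguhek] → [luguhek]

[luguhek]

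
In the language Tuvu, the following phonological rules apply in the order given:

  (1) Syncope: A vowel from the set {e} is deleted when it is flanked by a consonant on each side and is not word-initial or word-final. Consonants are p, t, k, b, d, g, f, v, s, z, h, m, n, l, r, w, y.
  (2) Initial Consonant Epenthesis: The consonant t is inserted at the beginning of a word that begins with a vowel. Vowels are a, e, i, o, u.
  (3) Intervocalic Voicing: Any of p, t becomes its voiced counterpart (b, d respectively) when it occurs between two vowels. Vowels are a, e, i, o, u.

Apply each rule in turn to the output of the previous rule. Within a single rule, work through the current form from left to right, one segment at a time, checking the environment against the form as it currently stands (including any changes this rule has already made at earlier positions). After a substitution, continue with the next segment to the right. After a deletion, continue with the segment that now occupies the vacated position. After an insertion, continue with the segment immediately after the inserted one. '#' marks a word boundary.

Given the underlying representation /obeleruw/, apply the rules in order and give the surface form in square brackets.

[toblruw]

(1) Syncope: [obeleruw] → [oblruw]
(2) Initial Consonant Epenthesis: [oblruw] → [toblruw]
(3) Intervocalic Voicing: no change — [toblruw]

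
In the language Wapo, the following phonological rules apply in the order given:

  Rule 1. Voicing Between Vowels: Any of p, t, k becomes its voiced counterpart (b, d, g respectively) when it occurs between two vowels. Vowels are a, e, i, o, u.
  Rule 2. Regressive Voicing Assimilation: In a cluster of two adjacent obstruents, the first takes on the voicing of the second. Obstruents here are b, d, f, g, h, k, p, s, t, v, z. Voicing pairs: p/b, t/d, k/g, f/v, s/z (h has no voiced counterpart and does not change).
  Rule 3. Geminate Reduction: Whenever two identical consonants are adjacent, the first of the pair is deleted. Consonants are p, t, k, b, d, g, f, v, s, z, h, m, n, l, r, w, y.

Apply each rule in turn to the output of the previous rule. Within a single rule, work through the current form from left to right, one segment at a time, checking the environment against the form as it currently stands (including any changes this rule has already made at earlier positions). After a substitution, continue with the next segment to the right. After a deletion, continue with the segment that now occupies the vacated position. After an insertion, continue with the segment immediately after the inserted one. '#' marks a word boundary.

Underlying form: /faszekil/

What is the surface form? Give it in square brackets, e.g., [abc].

[fazegil]

Rule 1 Voicing Between Vowels: [faszekil] → [faszegil]
Rule 2 Regressive Voicing Assimilation: [faszegil] → [fazzegil]
Rule 3 Geminate Reduction: [fazzegil] → [fazegil]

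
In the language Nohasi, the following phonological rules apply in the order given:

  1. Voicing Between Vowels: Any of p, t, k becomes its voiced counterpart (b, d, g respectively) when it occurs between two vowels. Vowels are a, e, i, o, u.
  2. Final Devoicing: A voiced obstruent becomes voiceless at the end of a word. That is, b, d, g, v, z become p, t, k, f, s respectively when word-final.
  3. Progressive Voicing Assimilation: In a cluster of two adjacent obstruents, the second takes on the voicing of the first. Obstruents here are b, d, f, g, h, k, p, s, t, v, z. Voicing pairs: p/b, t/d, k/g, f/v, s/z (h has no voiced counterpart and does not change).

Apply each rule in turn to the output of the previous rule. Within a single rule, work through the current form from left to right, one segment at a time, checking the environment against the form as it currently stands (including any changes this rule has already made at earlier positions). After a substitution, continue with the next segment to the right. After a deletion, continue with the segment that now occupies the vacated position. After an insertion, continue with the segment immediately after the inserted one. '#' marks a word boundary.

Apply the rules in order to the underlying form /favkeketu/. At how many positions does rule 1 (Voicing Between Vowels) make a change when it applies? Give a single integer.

2

1 Voicing Between Vowels: [favkeketu] → [favkegedu]
2 Final Devoicing: no change — [favkegedu]
3 Progressive Voicing Assimilation: [favkegedu] → [favgegedu]
Rule 1 changed 2 position(s).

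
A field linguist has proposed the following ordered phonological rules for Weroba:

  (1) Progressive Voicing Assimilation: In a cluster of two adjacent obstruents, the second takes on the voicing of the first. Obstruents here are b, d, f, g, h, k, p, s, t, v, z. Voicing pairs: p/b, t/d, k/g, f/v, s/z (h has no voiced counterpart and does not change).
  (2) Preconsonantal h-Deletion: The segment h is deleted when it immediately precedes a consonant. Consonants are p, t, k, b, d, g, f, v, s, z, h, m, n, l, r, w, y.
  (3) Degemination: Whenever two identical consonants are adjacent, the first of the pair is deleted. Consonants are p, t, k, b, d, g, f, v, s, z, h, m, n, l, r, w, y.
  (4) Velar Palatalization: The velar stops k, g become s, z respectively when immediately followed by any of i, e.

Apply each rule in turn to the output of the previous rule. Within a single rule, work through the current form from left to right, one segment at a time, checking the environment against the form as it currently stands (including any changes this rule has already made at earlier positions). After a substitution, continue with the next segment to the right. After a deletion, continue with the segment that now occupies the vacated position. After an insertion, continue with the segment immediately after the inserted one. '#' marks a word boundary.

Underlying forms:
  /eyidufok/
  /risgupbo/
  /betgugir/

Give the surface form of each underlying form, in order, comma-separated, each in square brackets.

/eyidufok/:
  (1) Progressive Voicing Assimilation: no change — [eyidufok]
  (2) Preconsonantal h-Deletion: no change — [eyidufok]
  (3) Degemination: no change — [eyidufok]
  (4) Velar Palatalization: no change — [eyidufok]
/risgupbo/:
  (1) Progressive Voicing Assimilation: [risgupbo] → [riskuppo]
  (2) Preconsonantal h-Deletion: no change — [riskuppo]
  (3) Degemination: [riskuppo] → [riskupo]
  (4) Velar Palatalization: no change — [riskupo]
/betgugir/:
  (1) Progressive Voicing Assimilation: [betgugir] → [betkugir]
  (2) Preconsonantal h-Deletion: no change — [betkugir]
  (3) Degemination: no change — [betkugir]
  (4) Velar Palatalization: [betkugir] → [betkuzir]

[eyidufok], [riskupo], [betkuzir]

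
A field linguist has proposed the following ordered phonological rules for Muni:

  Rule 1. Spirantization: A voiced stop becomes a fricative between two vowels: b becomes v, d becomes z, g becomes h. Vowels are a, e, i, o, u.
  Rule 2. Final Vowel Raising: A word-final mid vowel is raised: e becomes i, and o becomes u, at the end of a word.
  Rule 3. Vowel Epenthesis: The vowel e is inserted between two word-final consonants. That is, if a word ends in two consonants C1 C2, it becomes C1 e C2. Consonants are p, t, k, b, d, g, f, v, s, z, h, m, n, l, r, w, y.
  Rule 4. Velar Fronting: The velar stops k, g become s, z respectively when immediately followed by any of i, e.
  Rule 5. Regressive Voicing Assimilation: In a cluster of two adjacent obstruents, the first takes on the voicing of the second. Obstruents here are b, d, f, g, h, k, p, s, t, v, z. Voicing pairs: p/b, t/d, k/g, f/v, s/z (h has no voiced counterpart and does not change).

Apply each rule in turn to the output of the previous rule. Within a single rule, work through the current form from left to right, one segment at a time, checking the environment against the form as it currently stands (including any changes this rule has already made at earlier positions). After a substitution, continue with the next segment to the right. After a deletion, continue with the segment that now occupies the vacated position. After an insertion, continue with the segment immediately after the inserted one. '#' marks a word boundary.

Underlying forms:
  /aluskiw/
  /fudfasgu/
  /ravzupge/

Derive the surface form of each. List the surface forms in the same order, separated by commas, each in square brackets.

[alussiw], [futfazgu], [ravzubzi]

/aluskiw/:
  Rule 1 Spirantization: no change — [aluskiw]
  Rule 2 Final Vowel Raising: no change — [aluskiw]
  Rule 3 Vowel Epenthesis: no change — [aluskiw]
  Rule 4 Velar Fronting: [aluskiw] → [alussiw]
  Rule 5 Regressive Voicing Assimilation: no change — [alussiw]
/fudfasgu/:
  Rule 1 Spirantization: no change — [fudfasgu]
  Rule 2 Final Vowel Raising: no change — [fudfasgu]
  Rule 3 Vowel Epenthesis: no change — [fudfasgu]
  Rule 4 Velar Fronting: no change — [fudfasgu]
  Rule 5 Regressive Voicing Assimilation: [fudfasgu] → [futfazgu]
/ravzupge/:
  Rule 1 Spirantization: no change — [ravzupge]
  Rule 2 Final Vowel Raising: [ravzupge] → [ravzupgi]
  Rule 3 Vowel Epenthesis: no change — [ravzupgi]
  Rule 4 Velar Fronting: [ravzupgi] → [ravzupzi]
  Rule 5 Regressive Voicing Assimilation: [ravzupzi] → [ravzubzi]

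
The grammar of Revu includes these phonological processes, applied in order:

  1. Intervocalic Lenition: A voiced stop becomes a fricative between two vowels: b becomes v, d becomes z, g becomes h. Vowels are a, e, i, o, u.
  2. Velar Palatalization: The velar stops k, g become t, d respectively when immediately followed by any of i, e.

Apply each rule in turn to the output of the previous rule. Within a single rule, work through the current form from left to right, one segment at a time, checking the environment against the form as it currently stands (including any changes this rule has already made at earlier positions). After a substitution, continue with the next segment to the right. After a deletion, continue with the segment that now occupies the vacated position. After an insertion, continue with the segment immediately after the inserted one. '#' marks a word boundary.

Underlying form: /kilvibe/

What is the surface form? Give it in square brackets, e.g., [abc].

1 Intervocalic Lenition: [kilvibe] → [kilvive]
2 Velar Palatalization: [kilvive] → [tilvive]

[tilvive]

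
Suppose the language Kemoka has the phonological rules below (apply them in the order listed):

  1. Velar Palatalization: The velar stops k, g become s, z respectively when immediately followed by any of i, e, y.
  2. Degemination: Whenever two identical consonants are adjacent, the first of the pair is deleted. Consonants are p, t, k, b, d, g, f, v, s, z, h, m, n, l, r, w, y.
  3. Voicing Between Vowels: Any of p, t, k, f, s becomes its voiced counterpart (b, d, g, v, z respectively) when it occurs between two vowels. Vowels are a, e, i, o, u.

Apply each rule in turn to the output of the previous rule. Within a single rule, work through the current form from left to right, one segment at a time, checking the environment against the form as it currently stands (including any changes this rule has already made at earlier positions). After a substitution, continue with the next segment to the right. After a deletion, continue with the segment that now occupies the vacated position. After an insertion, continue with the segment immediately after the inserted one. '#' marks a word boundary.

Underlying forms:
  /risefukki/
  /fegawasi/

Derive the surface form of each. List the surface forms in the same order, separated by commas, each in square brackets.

/risefukki/:
  1 Velar Palatalization: [risefukki] → [risefuksi]
  2 Degemination: no change — [risefuksi]
  3 Voicing Between Vowels: [risefuksi] → [rizevuksi]
/fegawasi/:
  1 Velar Palatalization: no change — [fegawasi]
  2 Degemination: no change — [fegawasi]
  3 Voicing Between Vowels: [fegawasi] → [fegawazi]

[rizevuksi], [fegawazi]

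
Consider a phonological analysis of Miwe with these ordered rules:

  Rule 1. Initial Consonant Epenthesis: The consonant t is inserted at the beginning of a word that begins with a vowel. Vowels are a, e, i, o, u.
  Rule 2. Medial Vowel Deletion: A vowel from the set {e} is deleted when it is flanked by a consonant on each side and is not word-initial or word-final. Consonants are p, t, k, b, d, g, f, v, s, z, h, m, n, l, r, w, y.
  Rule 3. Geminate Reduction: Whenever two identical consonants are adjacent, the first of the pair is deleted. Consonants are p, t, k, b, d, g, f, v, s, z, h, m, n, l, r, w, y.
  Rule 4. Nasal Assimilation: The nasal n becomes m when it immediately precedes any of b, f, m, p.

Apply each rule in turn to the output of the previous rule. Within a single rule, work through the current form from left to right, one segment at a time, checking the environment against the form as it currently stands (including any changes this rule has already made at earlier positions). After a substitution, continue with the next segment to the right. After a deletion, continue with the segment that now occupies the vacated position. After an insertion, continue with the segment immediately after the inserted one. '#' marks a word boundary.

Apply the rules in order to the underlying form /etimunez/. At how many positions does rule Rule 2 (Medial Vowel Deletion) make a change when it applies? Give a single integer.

2

Rule 1 Initial Consonant Epenthesis: [etimunez] → [tetimunez]
Rule 2 Medial Vowel Deletion: [tetimunez] → [ttimunz]
Rule 3 Geminate Reduction: [ttimunz] → [timunz]
Rule 4 Nasal Assimilation: no change — [timunz]
Rule Rule 2 changed 2 position(s).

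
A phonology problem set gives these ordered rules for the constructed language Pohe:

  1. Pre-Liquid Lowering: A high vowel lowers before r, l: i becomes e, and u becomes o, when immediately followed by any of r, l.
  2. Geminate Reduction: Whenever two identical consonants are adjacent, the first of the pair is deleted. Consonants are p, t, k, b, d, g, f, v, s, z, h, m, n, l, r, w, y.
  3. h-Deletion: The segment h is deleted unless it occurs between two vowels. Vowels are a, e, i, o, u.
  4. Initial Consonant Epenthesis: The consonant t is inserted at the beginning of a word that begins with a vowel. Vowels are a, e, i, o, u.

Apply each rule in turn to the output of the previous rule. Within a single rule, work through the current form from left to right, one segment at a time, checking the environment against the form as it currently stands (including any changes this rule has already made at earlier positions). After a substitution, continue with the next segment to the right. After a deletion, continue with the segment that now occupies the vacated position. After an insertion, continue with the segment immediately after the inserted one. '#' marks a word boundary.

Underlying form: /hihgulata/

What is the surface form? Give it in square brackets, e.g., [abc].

1 Pre-Liquid Lowering: [hihgulata] → [hihgolata]
2 Geminate Reduction: no change — [hihgolata]
3 h-Deletion: [hihgolata] → [igolata]
4 Initial Consonant Epenthesis: [igolata] → [tigolata]

[tigolata]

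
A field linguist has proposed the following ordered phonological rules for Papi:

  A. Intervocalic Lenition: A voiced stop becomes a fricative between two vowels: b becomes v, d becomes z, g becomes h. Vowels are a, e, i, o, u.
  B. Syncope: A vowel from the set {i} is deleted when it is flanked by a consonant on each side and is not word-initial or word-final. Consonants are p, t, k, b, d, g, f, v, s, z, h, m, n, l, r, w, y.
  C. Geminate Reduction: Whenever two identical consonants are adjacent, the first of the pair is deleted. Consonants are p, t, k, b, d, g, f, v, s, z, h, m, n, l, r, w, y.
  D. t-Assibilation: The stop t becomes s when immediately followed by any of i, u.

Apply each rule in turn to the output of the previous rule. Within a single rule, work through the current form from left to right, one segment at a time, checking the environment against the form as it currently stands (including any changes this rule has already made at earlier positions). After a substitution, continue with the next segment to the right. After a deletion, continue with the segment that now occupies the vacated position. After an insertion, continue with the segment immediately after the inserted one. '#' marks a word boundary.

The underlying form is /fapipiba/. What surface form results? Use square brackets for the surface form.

[fapva]

A Intervocalic Lenition: [fapipiba] → [fapipiva]
B Syncope: [fapipiva] → [fappva]
C Geminate Reduction: [fappva] → [fapva]
D t-Assibilation: no change — [fapva]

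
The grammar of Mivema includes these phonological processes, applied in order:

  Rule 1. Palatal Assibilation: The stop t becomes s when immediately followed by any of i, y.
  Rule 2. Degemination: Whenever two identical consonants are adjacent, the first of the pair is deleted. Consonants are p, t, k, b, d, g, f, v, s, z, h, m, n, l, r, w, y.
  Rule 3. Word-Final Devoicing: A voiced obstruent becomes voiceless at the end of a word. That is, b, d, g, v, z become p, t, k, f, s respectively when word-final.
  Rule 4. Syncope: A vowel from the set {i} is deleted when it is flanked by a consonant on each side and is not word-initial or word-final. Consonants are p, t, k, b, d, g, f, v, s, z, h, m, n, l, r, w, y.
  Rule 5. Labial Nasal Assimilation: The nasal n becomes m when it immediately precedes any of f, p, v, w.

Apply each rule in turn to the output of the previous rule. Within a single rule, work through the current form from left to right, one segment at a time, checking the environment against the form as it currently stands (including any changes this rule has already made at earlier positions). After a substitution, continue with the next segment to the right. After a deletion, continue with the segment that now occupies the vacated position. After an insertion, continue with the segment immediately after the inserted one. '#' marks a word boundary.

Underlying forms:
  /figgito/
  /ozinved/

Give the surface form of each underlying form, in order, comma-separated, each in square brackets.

[fgto], [ozmvet]

/figgito/:
  Rule 1 Palatal Assibilation: no change — [figgito]
  Rule 2 Degemination: [figgito] → [figito]
  Rule 3 Word-Final Devoicing: no change — [figito]
  Rule 4 Syncope: [figito] → [fgto]
  Rule 5 Labial Nasal Assimilation: no change — [fgto]
/ozinved/:
  Rule 1 Palatal Assibilation: no change — [ozinved]
  Rule 2 Degemination: no change — [ozinved]
  Rule 3 Word-Final Devoicing: [ozinved] → [ozinvet]
  Rule 4 Syncope: [ozinvet] → [oznvet]
  Rule 5 Labial Nasal Assimilation: [oznvet] → [ozmvet]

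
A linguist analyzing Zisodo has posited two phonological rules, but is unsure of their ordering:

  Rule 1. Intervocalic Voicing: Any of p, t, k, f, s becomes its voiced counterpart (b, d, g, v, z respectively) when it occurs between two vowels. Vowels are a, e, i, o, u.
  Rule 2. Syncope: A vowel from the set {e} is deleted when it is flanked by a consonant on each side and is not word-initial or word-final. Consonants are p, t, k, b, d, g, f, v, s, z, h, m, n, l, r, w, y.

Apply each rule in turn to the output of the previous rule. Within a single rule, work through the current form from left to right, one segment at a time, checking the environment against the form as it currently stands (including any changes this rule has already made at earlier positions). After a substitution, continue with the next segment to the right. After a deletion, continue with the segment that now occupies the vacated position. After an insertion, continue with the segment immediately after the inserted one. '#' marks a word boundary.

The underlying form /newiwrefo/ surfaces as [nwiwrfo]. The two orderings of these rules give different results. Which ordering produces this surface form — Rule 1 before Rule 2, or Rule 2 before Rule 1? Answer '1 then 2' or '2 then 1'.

Order 1 then 2:
  1 Intervocalic Voicing: [newiwrefo] → [newiwrevo]
  2 Syncope: [newiwrevo] → [nwiwrvo]
  result: [nwiwrvo]
Order 2 then 1:
  2 Syncope: [newiwrefo] → [nwiwrfo]
  1 Intervocalic Voicing: no change — [nwiwrfo]
  result: [nwiwrfo]

2 then 1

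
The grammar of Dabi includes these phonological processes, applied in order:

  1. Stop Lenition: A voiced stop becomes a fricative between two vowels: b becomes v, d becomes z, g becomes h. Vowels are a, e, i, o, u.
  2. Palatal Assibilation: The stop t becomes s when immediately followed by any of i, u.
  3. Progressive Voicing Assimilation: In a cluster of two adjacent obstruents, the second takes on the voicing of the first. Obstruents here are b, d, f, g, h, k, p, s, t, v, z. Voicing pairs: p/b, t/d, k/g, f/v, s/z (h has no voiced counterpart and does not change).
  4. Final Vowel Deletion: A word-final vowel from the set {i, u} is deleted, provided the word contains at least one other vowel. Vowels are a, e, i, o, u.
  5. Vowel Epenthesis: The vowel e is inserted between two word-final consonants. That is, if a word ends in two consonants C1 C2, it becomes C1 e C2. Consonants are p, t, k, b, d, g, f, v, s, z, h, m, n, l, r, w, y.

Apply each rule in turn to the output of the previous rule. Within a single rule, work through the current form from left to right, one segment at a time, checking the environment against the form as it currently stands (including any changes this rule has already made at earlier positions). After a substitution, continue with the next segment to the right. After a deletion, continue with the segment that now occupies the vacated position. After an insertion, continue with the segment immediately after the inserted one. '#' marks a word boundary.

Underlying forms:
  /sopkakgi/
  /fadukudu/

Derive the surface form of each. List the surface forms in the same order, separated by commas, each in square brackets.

[sopkakek], [fazukuz]

/sopkakgi/:
  1 Stop Lenition: no change — [sopkakgi]
  2 Palatal Assibilation: no change — [sopkakgi]
  3 Progressive Voicing Assimilation: [sopkakgi] → [sopkakki]
  4 Final Vowel Deletion: [sopkakki] → [sopkakk]
  5 Vowel Epenthesis: [sopkakk] → [sopkakek]
/fadukudu/:
  1 Stop Lenition: [fadukudu] → [fazukuzu]
  2 Palatal Assibilation: no change — [fazukuzu]
  3 Progressive Voicing Assimilation: no change — [fazukuzu]
  4 Final Vowel Deletion: [fazukuzu] → [fazukuz]
  5 Vowel Epenthesis: no change — [fazukuz]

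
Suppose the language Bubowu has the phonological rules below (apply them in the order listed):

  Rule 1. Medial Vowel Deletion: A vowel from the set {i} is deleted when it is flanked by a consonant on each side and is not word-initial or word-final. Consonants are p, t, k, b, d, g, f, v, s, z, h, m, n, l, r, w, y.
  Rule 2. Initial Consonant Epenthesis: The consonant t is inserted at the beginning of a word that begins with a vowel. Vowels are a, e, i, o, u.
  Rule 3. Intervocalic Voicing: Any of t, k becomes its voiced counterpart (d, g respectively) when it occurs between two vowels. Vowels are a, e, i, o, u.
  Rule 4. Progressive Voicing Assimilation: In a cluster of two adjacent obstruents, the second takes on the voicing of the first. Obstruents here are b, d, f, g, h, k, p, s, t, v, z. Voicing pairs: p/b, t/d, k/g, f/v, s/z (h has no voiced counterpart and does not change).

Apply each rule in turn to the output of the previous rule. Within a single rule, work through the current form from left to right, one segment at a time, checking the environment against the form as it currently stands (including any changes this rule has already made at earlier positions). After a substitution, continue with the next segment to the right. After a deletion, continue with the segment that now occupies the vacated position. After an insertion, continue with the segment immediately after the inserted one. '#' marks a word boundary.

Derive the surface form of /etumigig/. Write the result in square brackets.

Rule 1 Medial Vowel Deletion: [etumigig] → [etumgg]
Rule 2 Initial Consonant Epenthesis: [etumgg] → [tetumgg]
Rule 3 Intervocalic Voicing: [tetumgg] → [tedumgg]
Rule 4 Progressive Voicing Assimilation: no change — [tedumgg]

[tedumgg]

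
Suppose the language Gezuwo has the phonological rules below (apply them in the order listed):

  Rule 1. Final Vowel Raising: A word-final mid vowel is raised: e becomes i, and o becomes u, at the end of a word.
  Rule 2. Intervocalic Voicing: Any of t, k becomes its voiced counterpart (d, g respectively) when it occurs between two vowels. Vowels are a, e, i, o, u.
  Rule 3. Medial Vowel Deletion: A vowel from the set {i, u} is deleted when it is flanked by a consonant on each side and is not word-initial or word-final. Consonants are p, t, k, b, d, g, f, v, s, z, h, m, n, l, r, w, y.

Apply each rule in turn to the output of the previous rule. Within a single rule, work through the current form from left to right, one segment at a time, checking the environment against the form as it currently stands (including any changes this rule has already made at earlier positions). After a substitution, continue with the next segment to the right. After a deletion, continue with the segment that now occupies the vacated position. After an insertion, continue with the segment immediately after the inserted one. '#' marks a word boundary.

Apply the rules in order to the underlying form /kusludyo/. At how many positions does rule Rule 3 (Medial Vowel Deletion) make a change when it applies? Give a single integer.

Rule 1 Final Vowel Raising: [kusludyo] → [kusludyu]
Rule 2 Intervocalic Voicing: no change — [kusludyu]
Rule 3 Medial Vowel Deletion: [kusludyu] → [ksldyu]
Rule Rule 3 changed 2 position(s).

2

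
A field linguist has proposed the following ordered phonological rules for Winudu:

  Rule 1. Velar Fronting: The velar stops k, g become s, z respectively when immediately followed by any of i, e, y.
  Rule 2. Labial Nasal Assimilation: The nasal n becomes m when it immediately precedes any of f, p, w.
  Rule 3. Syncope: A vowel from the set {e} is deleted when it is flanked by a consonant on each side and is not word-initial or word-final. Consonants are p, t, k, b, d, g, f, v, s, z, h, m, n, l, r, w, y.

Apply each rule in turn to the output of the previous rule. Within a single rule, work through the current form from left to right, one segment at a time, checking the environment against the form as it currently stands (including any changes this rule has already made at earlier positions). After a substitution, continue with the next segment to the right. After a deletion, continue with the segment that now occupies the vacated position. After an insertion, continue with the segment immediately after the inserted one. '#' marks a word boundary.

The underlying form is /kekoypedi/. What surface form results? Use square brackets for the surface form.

[skoypdi]

Rule 1 Velar Fronting: [kekoypedi] → [sekoypedi]
Rule 2 Labial Nasal Assimilation: no change — [sekoypedi]
Rule 3 Syncope: [sekoypedi] → [skoypdi]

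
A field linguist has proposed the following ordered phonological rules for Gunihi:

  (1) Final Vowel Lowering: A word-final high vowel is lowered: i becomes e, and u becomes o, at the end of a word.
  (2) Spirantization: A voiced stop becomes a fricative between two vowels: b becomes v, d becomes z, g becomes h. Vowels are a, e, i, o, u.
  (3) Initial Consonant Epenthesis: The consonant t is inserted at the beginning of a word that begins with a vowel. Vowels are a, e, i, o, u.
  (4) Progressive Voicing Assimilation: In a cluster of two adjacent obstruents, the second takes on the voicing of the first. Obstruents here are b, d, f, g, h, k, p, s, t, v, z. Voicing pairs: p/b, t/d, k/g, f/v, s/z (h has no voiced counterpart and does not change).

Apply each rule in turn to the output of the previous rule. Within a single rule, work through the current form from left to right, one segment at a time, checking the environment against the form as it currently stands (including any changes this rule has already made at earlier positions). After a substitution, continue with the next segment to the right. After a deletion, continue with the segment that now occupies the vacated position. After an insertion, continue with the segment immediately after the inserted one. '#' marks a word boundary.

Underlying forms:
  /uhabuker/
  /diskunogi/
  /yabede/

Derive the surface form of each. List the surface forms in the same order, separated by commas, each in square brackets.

[tuhavuker], [diskunohe], [yaveze]

/uhabuker/:
  (1) Final Vowel Lowering: no change — [uhabuker]
  (2) Spirantization: [uhabuker] → [uhavuker]
  (3) Initial Consonant Epenthesis: [uhavuker] → [tuhavuker]
  (4) Progressive Voicing Assimilation: no change — [tuhavuker]
/diskunogi/:
  (1) Final Vowel Lowering: [diskunogi] → [diskunoge]
  (2) Spirantization: [diskunoge] → [diskunohe]
  (3) Initial Consonant Epenthesis: no change — [diskunohe]
  (4) Progressive Voicing Assimilation: no change — [diskunohe]
/yabede/:
  (1) Final Vowel Lowering: no change — [yabede]
  (2) Spirantization: [yabede] → [yaveze]
  (3) Initial Consonant Epenthesis: no change — [yaveze]
  (4) Progressive Voicing Assimilation: no change — [yaveze]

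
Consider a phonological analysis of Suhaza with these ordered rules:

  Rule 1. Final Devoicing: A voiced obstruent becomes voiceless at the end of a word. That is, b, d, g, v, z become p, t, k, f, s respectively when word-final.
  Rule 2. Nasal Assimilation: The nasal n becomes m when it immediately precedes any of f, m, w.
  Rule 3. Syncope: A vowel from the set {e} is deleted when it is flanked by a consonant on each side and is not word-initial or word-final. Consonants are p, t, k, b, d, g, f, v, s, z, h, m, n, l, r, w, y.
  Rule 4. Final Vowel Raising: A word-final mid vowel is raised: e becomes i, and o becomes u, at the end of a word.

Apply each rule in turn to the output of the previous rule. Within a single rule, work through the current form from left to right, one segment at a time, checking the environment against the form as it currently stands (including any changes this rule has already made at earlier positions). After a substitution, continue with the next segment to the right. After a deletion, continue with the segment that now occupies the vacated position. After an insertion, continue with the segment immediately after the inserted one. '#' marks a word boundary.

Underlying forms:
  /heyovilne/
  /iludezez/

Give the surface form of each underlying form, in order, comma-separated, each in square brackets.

[hyovilni], [iludzs]

/heyovilne/:
  Rule 1 Final Devoicing: no change — [heyovilne]
  Rule 2 Nasal Assimilation: no change — [heyovilne]
  Rule 3 Syncope: [heyovilne] → [hyovilne]
  Rule 4 Final Vowel Raising: [hyovilne] → [hyovilni]
/iludezez/:
  Rule 1 Final Devoicing: [iludezez] → [iludezes]
  Rule 2 Nasal Assimilation: no change — [iludezes]
  Rule 3 Syncope: [iludezes] → [iludzs]
  Rule 4 Final Vowel Raising: no change — [iludzs]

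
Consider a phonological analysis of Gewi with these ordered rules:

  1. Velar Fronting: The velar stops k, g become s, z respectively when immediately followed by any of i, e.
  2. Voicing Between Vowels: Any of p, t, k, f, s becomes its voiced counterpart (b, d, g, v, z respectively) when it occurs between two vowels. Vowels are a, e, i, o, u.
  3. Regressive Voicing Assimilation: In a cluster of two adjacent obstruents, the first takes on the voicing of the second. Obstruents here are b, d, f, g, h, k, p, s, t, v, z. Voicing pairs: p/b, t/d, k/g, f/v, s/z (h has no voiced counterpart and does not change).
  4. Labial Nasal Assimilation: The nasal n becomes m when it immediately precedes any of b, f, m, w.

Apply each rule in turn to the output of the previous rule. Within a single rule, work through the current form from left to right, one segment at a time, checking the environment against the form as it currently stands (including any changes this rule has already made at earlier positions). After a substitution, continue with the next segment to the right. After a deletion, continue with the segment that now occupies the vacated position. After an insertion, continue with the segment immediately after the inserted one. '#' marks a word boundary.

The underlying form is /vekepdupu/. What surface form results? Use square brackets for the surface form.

[vezebdubu]

1 Velar Fronting: [vekepdupu] → [vesepdupu]
2 Voicing Between Vowels: [vesepdupu] → [vezepdubu]
3 Regressive Voicing Assimilation: [vezepdubu] → [vezebdubu]
4 Labial Nasal Assimilation: no change — [vezebdubu]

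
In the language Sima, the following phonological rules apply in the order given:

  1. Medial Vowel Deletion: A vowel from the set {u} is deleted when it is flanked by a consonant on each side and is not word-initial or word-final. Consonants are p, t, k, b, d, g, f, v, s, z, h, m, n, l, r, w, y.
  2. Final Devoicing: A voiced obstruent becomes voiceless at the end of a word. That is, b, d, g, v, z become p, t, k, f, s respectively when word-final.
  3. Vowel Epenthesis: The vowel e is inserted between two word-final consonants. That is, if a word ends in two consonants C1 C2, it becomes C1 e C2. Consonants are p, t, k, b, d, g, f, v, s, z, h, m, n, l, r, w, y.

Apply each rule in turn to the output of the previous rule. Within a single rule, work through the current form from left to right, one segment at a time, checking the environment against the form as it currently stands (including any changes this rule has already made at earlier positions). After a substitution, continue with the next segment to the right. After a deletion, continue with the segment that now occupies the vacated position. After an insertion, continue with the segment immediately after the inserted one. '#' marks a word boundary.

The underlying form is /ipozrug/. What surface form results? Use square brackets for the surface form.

1 Medial Vowel Deletion: [ipozrug] → [ipozrg]
2 Final Devoicing: [ipozrg] → [ipozrk]
3 Vowel Epenthesis: [ipozrk] → [ipozrek]

[ipozrek]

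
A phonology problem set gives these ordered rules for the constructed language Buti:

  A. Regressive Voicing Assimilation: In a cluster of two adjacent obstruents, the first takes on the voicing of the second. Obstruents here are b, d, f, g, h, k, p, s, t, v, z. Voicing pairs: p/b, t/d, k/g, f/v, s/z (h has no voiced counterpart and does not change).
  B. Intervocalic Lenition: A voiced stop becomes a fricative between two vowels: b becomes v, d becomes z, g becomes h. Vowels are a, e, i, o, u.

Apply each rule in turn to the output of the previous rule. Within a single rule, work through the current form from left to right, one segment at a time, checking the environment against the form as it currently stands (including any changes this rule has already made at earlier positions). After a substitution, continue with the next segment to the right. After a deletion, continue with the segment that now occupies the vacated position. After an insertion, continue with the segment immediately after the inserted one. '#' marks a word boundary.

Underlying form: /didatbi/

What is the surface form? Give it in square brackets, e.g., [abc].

[dizadbi]

A Regressive Voicing Assimilation: [didatbi] → [didadbi]
B Intervocalic Lenition: [didadbi] → [dizadbi]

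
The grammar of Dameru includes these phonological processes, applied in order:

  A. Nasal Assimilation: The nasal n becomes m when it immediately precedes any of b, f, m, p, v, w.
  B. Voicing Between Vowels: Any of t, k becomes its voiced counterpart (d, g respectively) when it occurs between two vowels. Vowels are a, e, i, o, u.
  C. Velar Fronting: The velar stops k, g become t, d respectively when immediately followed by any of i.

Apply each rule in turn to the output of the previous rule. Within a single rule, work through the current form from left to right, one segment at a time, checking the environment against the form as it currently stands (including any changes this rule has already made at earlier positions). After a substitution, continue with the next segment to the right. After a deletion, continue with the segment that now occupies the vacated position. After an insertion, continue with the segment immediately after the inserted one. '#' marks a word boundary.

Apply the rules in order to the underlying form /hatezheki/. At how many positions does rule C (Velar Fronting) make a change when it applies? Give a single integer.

A Nasal Assimilation: no change — [hatezheki]
B Voicing Between Vowels: [hatezheki] → [hadezhegi]
C Velar Fronting: [hadezhegi] → [hadezhedi]
Rule C changed 1 position(s).

1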